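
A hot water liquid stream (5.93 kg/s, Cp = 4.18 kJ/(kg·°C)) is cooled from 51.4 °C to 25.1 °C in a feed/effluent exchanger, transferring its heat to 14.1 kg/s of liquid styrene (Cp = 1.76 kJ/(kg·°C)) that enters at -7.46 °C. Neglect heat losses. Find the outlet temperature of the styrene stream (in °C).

Heat released by hot stream: Q = 5.93 × 4.18 × (51.4 − 25.1) = 651.91 kJ/s
Energy balance on cold side (adiabatic exchanger): Q = ṁ_c·Cp_c·(T_c,out − T_c,in)
T_c,out = -7.46 + 651.91/(14.1 × 1.76) = 18.81 °C

T_c,out = 18.8 °C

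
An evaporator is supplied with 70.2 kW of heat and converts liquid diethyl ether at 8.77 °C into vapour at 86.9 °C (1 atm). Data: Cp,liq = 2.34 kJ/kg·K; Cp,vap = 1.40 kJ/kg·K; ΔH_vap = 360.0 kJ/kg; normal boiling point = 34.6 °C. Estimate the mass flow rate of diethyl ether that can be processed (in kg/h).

Δh = 2.34×(34.6−8.77) + 360.0 + 1.40×(86.9−34.6) = 493.66 kJ/kg
Q = 70.2 kW = 70.2 kJ/s = 252720 kJ/h
ṁ = Q/Δh = 252720 / 493.66 = 511.93 kg/h

ṁ = 512 kg/h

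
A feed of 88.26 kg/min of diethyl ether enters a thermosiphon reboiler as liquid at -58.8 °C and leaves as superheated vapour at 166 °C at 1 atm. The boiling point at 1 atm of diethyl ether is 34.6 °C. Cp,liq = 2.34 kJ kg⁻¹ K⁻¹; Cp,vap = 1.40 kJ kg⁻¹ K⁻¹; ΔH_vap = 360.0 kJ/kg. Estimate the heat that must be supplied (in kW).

liquid -58.8→34.6 °C: 218.56 kJ/kg
vaporisation at 34.6 °C: 360 kJ/kg
vapour 34.6→166 °C: 183.96 kJ/kg
Δh = 218.56 + 360 + 183.96 = 762.52 kJ/kg
Q = ṁ·Δh = 88.26 kg/min × 762.52 kJ/kg = 67300 kJ/min
|Q| = 1121.7 kW

Q = 1120 kW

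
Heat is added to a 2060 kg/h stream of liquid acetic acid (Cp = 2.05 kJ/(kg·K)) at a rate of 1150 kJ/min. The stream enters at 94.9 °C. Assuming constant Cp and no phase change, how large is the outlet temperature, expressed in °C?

T_out = 111 °C

Q = 1150 kJ/min = 69000 kJ/h
ΔT = Q/(ṁ·Cp) = 69000/(2060×2.05) = 16.339 K
T_out = 94.9 + 16.339 = 111.24 °C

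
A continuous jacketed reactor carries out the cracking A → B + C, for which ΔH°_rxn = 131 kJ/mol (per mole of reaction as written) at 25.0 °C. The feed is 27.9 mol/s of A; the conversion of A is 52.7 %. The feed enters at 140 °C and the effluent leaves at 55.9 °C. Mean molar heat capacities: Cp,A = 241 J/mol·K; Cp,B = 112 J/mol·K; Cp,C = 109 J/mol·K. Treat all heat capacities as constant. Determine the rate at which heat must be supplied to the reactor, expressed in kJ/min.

Q_in = 81100 kJ/min

Extent of reaction ξ = 0.527 × 27.9 = 14.703 mol/s
Reaction term: ξ·ΔH°_rxn = 14.703 × 131 = 1926.1 kJ/s
Sensible, feed 140→25 °C: -773.25 kJ/s
Outlet flows (mol/s): A 13.197, B 14.703, C 14.703
Sensible, products 25→55.9 °C: 198.68 kJ/s
Q = ΔH = 1351.6 kJ/s = 1351.6 kW
Heat supplied = 81094 kJ/min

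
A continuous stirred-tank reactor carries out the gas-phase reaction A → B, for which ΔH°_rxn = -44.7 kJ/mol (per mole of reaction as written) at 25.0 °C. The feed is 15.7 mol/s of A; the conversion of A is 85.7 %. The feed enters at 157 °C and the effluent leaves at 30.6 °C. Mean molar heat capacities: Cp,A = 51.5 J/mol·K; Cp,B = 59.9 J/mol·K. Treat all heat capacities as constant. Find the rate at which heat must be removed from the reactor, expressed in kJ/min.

Extent of reaction ξ = 0.857 × 15.7 = 13.455 mol/s
Reaction term: ξ·ΔH°_rxn = 13.455 × -44.7 = -601.43 kJ/s
Sensible, feed 157→25 °C: -106.73 kJ/s
Outlet flows (mol/s): A 2.2451, B 13.455
Sensible, products 25→30.6 °C: 5.1608 kJ/s
Q = ΔH = -703 kJ/s = -703 kW
Heat removed = 42180 kJ/min

Q_out = 42200 kJ/min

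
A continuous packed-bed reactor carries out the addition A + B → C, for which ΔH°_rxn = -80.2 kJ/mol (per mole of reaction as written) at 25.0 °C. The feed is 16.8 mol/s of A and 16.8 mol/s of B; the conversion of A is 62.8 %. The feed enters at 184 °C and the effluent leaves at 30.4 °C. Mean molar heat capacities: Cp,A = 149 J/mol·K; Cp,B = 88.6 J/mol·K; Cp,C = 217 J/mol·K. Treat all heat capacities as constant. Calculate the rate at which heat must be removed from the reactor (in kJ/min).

Extent of reaction ξ = 0.628 × 16.8 = 10.55 mol/s
Reaction term: ξ·ΔH°_rxn = 10.55 × -80.2 = -846.14 kJ/s
Sensible, feed 184→25 °C: -634.68 kJ/s
Outlet flows (mol/s): A 6.2496, B 6.2496, C 10.55
Sensible, products 25→30.4 °C: 20.381 kJ/s
Q = ΔH = -1460.4 kJ/s = -1460.4 kW
Heat removed = 87626 kJ/min

Q_out = 87600 kJ/min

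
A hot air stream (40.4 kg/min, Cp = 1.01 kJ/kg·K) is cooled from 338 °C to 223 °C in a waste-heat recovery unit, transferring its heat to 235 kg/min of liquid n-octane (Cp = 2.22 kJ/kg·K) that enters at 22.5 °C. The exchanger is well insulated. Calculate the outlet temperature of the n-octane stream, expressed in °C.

T_c,out = 31.5 °C

Heat released by hot stream: Q = 40.4 × 1.01 × (338 − 223) = 4692.5 kJ/min
Energy balance on cold side (adiabatic exchanger): Q = ṁ_c·Cp_c·(T_c,out − T_c,in)
T_c,out = 22.5 + 4692.5/(235 × 2.22) = 31.495 °C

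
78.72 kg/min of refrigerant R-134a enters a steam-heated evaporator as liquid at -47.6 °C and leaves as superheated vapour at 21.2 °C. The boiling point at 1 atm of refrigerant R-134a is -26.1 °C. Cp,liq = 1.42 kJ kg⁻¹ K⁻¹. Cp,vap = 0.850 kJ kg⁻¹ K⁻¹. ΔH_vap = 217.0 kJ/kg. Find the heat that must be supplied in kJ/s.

liquid -47.6→-26.1 °C: 30.53 kJ/kg
vaporisation at -26.1 °C: 217 kJ/kg
vapour -26.1→21.2 °C: 40.205 kJ/kg
Δh = 30.53 + 217 + 40.205 = 287.74 kJ/kg
Q = ṁ·Δh = 78.72 kg/min × 287.74 kJ/kg = 22650 kJ/min
|Q| = 377.51 kW

Q = 378 kJ/s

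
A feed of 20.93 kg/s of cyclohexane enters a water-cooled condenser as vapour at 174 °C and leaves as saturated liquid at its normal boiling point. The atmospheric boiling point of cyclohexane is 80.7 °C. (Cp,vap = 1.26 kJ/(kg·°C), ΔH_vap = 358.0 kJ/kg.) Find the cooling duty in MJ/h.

vapour 174→80.7 °C: -117.56 kJ/kg
condensation at 80.7 °C: -358 kJ/kg
Δh = -117.56 + -358 = -475.56 kJ/kg
Q = ṁ·Δh = 20.93 kg/s × -475.56 kJ/kg = -9953.4 kJ/s
|Q| = 9953.4 kW = 35832 MJ/h

Q_c = 35800 MJ/h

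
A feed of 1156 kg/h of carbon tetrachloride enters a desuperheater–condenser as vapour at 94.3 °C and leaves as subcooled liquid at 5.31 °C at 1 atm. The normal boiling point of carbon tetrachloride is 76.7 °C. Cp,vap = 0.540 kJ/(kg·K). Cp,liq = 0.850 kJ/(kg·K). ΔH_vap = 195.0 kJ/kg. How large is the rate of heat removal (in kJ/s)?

Q_c = 85.2 kJ/s

vapour 94.3→76.7 °C: -9.504 kJ/kg
condensation at 76.7 °C: -195 kJ/kg
liquid 76.7→5.31 °C: -60.681 kJ/kg
Δh = -9.504 + -195 + -60.681 = -265.19 kJ/kg
Q = ṁ·Δh = 1156 kg/h × -265.19 kJ/kg = -306550 kJ/h
|Q| = 85.154 kW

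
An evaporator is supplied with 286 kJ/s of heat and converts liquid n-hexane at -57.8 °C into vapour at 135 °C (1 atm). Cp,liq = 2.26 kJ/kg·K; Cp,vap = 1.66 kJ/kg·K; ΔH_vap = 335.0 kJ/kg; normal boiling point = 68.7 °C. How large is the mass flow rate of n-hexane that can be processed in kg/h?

Δh = 2.26×(68.7−-57.8) + 335.0 + 1.66×(135−68.7) = 730.95 kJ/kg
Q = 286 kJ/s = 286 kJ/s = 1.0296e+06 kJ/h
ṁ = Q/Δh = 1.0296e+06 / 730.95 = 1408.6 kg/h

ṁ = 1410 kg/h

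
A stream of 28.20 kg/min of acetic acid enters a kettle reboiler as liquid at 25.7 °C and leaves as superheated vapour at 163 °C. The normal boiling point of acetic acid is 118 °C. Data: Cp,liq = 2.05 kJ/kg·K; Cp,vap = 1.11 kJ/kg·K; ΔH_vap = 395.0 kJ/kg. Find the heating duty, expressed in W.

Q = 298000 W

liquid 25.7→118 °C: 189.21 kJ/kg
vaporisation at 118 °C: 395 kJ/kg
vapour 118→163 °C: 49.95 kJ/kg
Δh = 189.21 + 395 + 49.95 = 634.16 kJ/kg
Q = ṁ·Δh = 28.20 kg/min × 634.16 kJ/kg = 17883 kJ/min
|Q| = 298.06 kW = 298060 W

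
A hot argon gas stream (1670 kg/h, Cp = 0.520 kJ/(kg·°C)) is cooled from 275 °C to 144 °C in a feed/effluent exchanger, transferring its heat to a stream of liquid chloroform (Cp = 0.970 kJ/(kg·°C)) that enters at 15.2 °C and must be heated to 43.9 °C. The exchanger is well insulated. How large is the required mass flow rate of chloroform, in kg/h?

Heat released by hot stream: Q = 1670 × 0.520 × (275 − 144) = 113760 kJ/h
Energy balance on cold side (adiabatic exchanger): Q = ṁ_c·Cp_c·(T_c,out − T_c,in)
ṁ_c = 113760 / [0.970 × (43.9 − 15.2)] = 4086.4 kg/h

ṁ_c = 4090 kg/h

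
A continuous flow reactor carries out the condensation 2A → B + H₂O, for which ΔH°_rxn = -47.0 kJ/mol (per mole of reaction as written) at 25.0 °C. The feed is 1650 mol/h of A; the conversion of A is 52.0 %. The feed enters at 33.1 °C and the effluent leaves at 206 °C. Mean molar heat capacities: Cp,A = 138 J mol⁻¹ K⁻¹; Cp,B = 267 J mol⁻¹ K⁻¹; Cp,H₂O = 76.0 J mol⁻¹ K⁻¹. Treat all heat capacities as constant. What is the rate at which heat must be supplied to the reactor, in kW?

Q_in = 6.78 kW

Extent of reaction ξ = 0.520 × 1650 / 2 = 429 mol/h
Reaction term: ξ·ΔH°_rxn = 429 × -47.0 = -20163 kJ/h
Sensible, feed 33.1→25 °C: -1844.4 kJ/h
Outlet flows (mol/h): A 792, B 429, H₂O 429
Sensible, products 25→206 °C: 46416 kJ/h
Q = ΔH = 24409 kJ/h = 6.7802 kW
Heat supplied = 6.7802 kW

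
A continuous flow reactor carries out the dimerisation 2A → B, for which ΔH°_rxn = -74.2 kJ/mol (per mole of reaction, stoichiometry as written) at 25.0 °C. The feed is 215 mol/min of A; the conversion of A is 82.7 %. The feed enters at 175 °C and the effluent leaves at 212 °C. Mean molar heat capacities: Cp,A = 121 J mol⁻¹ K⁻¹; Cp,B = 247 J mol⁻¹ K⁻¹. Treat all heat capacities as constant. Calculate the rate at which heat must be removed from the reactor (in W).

Q_out = 92500 W

Extent of reaction ξ = 0.827 × 215 / 2 = 88.902 mol/min
Reaction term: ξ·ΔH°_rxn = 88.902 × -74.2 = -6596.6 kJ/min
Sensible, feed 175→25 °C: -3902.2 kJ/min
Outlet flows (mol/min): A 37.195, B 88.902
Sensible, products 25→212 °C: 4947.9 kJ/min
Q = ΔH = -5550.9 kJ/min = -92.515 kW
Heat removed = 92515 W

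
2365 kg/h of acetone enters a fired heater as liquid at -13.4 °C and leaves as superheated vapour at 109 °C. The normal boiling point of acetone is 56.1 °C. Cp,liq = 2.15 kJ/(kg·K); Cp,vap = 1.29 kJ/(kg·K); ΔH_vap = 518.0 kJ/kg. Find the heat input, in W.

liquid -13.4→56.1 °C: 149.42 kJ/kg
vaporisation at 56.1 °C: 518 kJ/kg
vapour 56.1→109 °C: 68.241 kJ/kg
Δh = 149.42 + 518 + 68.241 = 735.67 kJ/kg
Q = ṁ·Δh = 2365 kg/h × 735.67 kJ/kg = 1.7399e+06 kJ/h
|Q| = 483.29 kW = 483290 W

Q = 483000 W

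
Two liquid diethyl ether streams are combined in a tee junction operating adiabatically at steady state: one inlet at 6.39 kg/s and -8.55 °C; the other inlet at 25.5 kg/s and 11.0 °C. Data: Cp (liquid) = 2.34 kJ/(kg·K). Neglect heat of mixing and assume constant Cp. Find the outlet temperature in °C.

T_out = 7.08 °C

No heat crosses the boundary, so H_out = H_in.
T_out = Σ ṁᵢCp,ᵢTᵢ / Σ ṁᵢCp,ᵢ
      = 528.53 / 74.623 = 7.0826 °C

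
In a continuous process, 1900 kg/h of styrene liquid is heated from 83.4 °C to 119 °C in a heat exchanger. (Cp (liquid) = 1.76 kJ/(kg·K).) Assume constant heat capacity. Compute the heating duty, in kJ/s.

Q = 33.1 kJ/s

Q = ṁ·Cp·ΔT = 1900 × 1.76 × (119 − 83.4) = 119050 kJ/h
Converting: 119050 / 3600 s = 33.068 kW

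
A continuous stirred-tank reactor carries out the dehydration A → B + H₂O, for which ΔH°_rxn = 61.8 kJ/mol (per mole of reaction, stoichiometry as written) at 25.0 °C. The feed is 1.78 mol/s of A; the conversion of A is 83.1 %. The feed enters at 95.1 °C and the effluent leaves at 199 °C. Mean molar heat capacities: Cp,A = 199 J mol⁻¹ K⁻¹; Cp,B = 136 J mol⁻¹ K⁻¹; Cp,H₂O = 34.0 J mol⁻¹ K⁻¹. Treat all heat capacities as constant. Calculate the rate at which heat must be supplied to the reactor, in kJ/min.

Q_in = 7250 kJ/min

Extent of reaction ξ = 0.831 × 1.78 = 1.4792 mol/s
Reaction term: ξ·ΔH°_rxn = 1.4792 × 61.8 = 91.413 kJ/s
Sensible, feed 95.1→25 °C: -24.831 kJ/s
Outlet flows (mol/s): A 0.30082, B 1.4792, H₂O 1.4792
Sensible, products 25→199 °C: 54.17 kJ/s
Q = ΔH = 120.75 kJ/s = 120.75 kW
Heat supplied = 7245.2 kJ/min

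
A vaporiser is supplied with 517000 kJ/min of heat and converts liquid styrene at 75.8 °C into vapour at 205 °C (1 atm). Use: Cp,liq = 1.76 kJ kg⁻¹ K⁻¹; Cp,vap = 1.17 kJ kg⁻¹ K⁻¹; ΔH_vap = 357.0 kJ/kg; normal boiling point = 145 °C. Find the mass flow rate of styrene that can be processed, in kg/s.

ṁ = 15.7 kg/s

Δh = 1.76×(145−75.8) + 357.0 + 1.17×(205−145) = 548.99 kJ/kg
Q = 517000 kJ/min = 8616.7 kJ/s = 8616.7 kJ/s
ṁ = Q/Δh = 8616.7 / 548.99 = 15.695 kg/s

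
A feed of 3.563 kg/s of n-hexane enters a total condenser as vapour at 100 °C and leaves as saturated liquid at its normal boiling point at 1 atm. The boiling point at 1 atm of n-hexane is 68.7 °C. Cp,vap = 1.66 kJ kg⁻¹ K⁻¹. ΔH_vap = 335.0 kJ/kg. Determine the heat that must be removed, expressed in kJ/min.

Q_c = 82700 kJ/min

vapour 100→68.7 °C: -51.958 kJ/kg
condensation at 68.7 °C: -335 kJ/kg
Δh = -51.958 + -335 = -386.96 kJ/kg
Q = ṁ·Δh = 3.563 kg/s × -386.96 kJ/kg = -1378.7 kJ/s
|Q| = 1378.7 kW = 82724 kJ/min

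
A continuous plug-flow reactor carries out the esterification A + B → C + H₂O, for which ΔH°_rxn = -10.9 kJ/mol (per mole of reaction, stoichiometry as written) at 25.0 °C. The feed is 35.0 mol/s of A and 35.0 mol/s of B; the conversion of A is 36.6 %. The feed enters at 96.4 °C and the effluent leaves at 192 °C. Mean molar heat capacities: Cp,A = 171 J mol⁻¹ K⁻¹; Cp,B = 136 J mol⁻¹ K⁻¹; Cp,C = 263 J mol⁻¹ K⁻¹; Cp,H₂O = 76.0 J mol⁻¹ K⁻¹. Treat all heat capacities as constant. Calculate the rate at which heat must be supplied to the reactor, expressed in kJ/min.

Q_in = 57400 kJ/min

Extent of reaction ξ = 0.366 × 35.0 = 12.81 mol/s
Reaction term: ξ·ΔH°_rxn = 12.81 × -10.9 = -139.63 kJ/s
Sensible, feed 96.4→25 °C: -767.19 kJ/s
Outlet flows (mol/s): A 22.19, B 22.19, C 12.81, H₂O 12.81
Sensible, products 25→192 °C: 1862.9 kJ/s
Q = ΔH = 956.05 kJ/s = 956.05 kW
Heat supplied = 57363 kJ/min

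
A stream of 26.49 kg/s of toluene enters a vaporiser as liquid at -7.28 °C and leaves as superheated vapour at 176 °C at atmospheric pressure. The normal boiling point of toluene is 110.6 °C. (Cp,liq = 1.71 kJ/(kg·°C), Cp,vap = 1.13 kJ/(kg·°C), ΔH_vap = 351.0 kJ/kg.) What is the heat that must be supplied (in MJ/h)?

Q = 59700 MJ/h

liquid -7.28→110.6 °C: 201.57 kJ/kg
vaporisation at 110.6 °C: 351 kJ/kg
vapour 110.6→176 °C: 73.902 kJ/kg
Δh = 201.57 + 351 + 73.902 = 626.48 kJ/kg
Q = ṁ·Δh = 26.49 kg/s × 626.48 kJ/kg = 16595 kJ/s
|Q| = 16595 kW = 59743 MJ/h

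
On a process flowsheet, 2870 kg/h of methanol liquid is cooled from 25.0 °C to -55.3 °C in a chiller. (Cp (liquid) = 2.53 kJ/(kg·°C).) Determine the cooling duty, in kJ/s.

Q_c = 162 kJ/s

Q = ṁ·Cp·ΔT = 2870 × 2.53 × (-55.3 − 25.0) = -583070 kJ/h
Converting: 583070 / 3600 s = 161.96 kW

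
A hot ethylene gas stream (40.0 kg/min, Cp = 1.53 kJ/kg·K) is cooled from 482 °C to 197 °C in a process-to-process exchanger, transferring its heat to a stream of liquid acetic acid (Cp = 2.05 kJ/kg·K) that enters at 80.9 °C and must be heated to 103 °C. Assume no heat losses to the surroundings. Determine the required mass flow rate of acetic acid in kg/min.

Heat released by hot stream: Q = 40.0 × 1.53 × (482 − 197) = 17442 kJ/min
Energy balance on cold side (adiabatic exchanger): Q = ṁ_c·Cp_c·(T_c,out − T_c,in)
ṁ_c = 17442 / [2.05 × (103 − 80.9)] = 384.99 kg/min

ṁ_c = 385 kg/min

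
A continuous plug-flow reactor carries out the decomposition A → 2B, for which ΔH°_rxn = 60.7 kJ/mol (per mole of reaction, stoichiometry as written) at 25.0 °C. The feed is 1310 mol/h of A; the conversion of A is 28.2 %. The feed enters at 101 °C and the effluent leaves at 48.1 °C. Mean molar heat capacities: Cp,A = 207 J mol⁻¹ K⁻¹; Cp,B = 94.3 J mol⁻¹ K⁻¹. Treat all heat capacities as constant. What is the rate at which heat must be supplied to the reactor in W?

Extent of reaction ξ = 0.282 × 1310 = 369.42 mol/h
Reaction term: ξ·ΔH°_rxn = 369.42 × 60.7 = 22424 kJ/h
Sensible, feed 101→25 °C: -20609 kJ/h
Outlet flows (mol/h): A 940.58, B 738.84
Sensible, products 25→48.1 °C: 6107 kJ/h
Q = ΔH = 7921.9 kJ/h = 2.2005 kW
Heat supplied = 2200.5 W

Q_in = 2200 W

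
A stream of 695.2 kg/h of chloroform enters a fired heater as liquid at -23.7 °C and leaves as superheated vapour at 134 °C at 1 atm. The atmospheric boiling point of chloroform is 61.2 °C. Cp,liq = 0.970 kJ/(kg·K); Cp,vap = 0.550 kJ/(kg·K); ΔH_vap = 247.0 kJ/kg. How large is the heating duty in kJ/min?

liquid -23.7→61.2 °C: 82.353 kJ/kg
vaporisation at 61.2 °C: 247 kJ/kg
vapour 61.2→134 °C: 40.04 kJ/kg
Δh = 82.353 + 247 + 40.04 = 369.39 kJ/kg
Q = ṁ·Δh = 695.2 kg/h × 369.39 kJ/kg = 256800 kJ/h
|Q| = 71.334 kW = 4280 kJ/min

Q = 4280 kJ/min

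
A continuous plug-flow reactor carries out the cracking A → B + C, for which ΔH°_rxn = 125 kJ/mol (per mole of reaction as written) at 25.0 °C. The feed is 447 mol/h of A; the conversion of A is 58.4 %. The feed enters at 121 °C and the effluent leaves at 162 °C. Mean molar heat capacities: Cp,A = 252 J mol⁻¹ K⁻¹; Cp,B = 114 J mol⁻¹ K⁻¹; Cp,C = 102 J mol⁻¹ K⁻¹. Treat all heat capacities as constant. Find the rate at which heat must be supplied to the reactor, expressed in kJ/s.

Q_in = 9.99 kJ/s

Extent of reaction ξ = 0.584 × 447 = 261.05 mol/h
Reaction term: ξ·ΔH°_rxn = 261.05 × 125 = 32631 kJ/h
Sensible, feed 121→25 °C: -10814 kJ/h
Outlet flows (mol/h): A 185.95, B 261.05, C 261.05
Sensible, products 25→162 °C: 14145 kJ/h
Q = ΔH = 35962 kJ/h = 9.9894 kW
Heat supplied = 9.9894 kJ/s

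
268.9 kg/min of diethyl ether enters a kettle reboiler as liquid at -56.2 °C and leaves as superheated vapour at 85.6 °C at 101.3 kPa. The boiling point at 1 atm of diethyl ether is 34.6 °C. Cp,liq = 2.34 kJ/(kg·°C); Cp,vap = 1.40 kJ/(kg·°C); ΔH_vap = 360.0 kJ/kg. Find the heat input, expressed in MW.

Q = 2.89 MW

liquid -56.2→34.6 °C: 212.47 kJ/kg
vaporisation at 34.6 °C: 360 kJ/kg
vapour 34.6→85.6 °C: 71.4 kJ/kg
Δh = 212.47 + 360 + 71.4 = 643.87 kJ/kg
Q = ṁ·Δh = 268.9 kg/min × 643.87 kJ/kg = 173140 kJ/min
|Q| = 2885.6 kW = 2.8856 MW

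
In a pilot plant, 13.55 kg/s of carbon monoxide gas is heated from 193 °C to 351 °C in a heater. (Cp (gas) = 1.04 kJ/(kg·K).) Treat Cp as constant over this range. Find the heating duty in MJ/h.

Q = 8020 MJ/h

Q = ṁ·Cp·ΔT = 13.55 × 1.04 × (351 − 193) = 2226.5 kJ/s
Heating duty = 8015.5 MJ/h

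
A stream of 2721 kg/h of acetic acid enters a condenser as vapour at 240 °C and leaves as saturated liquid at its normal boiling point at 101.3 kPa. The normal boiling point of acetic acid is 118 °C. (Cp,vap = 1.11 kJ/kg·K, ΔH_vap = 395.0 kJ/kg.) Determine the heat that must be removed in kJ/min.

Q_c = 24100 kJ/min

vapour 240→118 °C: -135.42 kJ/kg
condensation at 118 °C: -395 kJ/kg
Δh = -135.42 + -395 = -530.42 kJ/kg
Q = ṁ·Δh = 2721 kg/h × -530.42 kJ/kg = -1.4433e+06 kJ/h
|Q| = 400.91 kW = 24055 kJ/min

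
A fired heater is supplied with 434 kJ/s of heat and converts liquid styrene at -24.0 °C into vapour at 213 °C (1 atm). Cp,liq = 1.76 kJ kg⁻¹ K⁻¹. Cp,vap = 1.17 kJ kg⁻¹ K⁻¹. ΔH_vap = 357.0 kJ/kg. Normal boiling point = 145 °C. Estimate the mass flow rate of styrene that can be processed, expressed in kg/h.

Δh = 1.76×(145−-24.0) + 357.0 + 1.17×(213−145) = 734 kJ/kg
Q = 434 kJ/s = 434 kJ/s = 1.5624e+06 kJ/h
ṁ = Q/Δh = 1.5624e+06 / 734 = 2128.6 kg/h

ṁ = 2130 kg/h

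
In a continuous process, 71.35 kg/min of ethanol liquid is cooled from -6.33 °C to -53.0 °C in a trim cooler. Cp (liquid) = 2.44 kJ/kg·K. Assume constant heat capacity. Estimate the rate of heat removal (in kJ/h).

Q = ṁ·Cp·ΔT = 71.35 × 2.44 × (-53.0 − -6.33) = -8125 kJ/min
Converting: 8125 / 60 s = 135.42 kW
Cooling duty = 487500 kJ/h

Q_c = 487000 kJ/h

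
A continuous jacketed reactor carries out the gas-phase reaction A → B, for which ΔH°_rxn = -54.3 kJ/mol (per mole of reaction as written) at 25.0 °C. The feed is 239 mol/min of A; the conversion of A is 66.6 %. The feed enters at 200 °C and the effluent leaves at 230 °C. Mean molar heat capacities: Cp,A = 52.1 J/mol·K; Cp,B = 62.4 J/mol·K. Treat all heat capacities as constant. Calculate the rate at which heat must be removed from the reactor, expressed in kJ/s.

Extent of reaction ξ = 0.666 × 239 = 159.17 mol/min
Reaction term: ξ·ΔH°_rxn = 159.17 × -54.3 = -8643.1 kJ/min
Sensible, feed 200→25 °C: -2179.1 kJ/min
Outlet flows (mol/min): A 79.826, B 159.17
Sensible, products 25→230 °C: 2888.7 kJ/min
Q = ΔH = -7933.5 kJ/min = -132.22 kW
Heat removed = 132.22 kJ/s

Q_out = 132 kJ/s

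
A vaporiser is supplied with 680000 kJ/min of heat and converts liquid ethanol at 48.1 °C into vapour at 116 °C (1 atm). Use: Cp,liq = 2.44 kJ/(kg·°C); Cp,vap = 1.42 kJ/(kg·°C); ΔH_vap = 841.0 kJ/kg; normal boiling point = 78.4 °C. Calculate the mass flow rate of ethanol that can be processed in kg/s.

Δh = 2.44×(78.4−48.1) + 841.0 + 1.42×(116−78.4) = 968.32 kJ/kg
Q = 680000 kJ/min = 11333 kJ/s = 11333 kJ/s
ṁ = Q/Δh = 11333 / 968.32 = 11.704 kg/s

ṁ = 11.7 kg/s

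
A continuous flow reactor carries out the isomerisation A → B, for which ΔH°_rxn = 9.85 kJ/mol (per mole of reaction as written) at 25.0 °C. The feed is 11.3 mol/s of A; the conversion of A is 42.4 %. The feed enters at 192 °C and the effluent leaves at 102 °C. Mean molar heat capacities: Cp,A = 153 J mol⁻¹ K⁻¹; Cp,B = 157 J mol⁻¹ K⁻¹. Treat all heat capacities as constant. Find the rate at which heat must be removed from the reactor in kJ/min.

Extent of reaction ξ = 0.424 × 11.3 = 4.7912 mol/s
Reaction term: ξ·ΔH°_rxn = 4.7912 × 9.85 = 47.193 kJ/s
Sensible, feed 192→25 °C: -288.73 kJ/s
Outlet flows (mol/s): A 6.5088, B 4.7912
Sensible, products 25→102 °C: 134.6 kJ/s
Q = ΔH = -106.93 kJ/s = -106.93 kW
Heat removed = 6415.9 kJ/min

Q_out = 6420 kJ/min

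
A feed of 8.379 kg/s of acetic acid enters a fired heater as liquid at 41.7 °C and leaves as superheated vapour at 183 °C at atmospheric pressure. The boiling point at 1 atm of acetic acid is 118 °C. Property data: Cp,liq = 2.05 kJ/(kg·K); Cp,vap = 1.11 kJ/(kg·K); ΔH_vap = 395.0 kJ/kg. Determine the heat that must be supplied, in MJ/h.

Q = 18800 MJ/h

liquid 41.7→118 °C: 156.41 kJ/kg
vaporisation at 118 °C: 395 kJ/kg
vapour 118→183 °C: 72.15 kJ/kg
Δh = 156.41 + 395 + 72.15 = 623.57 kJ/kg
Q = ṁ·Δh = 8.379 kg/s × 623.57 kJ/kg = 5224.9 kJ/s
|Q| = 5224.9 kW = 18809 MJ/h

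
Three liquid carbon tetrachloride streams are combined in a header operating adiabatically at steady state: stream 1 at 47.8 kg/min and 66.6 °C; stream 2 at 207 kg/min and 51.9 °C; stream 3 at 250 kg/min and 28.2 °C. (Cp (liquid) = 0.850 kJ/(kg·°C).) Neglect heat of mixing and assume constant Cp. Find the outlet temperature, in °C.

Energy balance with Q = 0: Σ ṁᵢCp,ᵢ(T_out − Tᵢ) = 0
Σ ṁᵢCp,ᵢTᵢ = 47.8×0.850×66.6 + 207×0.850×51.9 + 250×0.850×28.2 = 17830
Σ ṁᵢCp,ᵢ = 47.8×0.850 + 207×0.850 + 250×0.850 = 429.08
T_out = 17830 / 429.08 = 41.555 °C

T_out = 41.6 °C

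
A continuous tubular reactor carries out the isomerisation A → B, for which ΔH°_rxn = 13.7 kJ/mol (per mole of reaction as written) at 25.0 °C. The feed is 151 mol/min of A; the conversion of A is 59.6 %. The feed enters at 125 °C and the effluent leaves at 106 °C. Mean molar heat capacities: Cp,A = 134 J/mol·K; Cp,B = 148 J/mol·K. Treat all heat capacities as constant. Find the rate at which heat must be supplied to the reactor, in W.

Q_in = 15800 W

Extent of reaction ξ = 0.596 × 151 = 89.996 mol/min
Reaction term: ξ·ΔH°_rxn = 89.996 × 13.7 = 1232.9 kJ/min
Sensible, feed 125→25 °C: -2023.4 kJ/min
Outlet flows (mol/min): A 61.004, B 89.996
Sensible, products 25→106 °C: 1741 kJ/min
Q = ΔH = 950.55 kJ/min = 15.843 kW
Heat supplied = 15843 W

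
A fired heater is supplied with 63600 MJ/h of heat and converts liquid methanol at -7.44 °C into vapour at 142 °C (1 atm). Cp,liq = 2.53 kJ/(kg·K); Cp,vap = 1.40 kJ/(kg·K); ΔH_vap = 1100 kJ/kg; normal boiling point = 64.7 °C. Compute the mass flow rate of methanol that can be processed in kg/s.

Δh = 2.53×(64.7−-7.44) + 1100 + 1.40×(142−64.7) = 1390.7 kJ/kg
Q = 63600 MJ/h = 17667 kJ/s = 17667 kJ/s
ṁ = Q/Δh = 17667 / 1390.7 = 12.703 kg/s

ṁ = 12.7 kg/s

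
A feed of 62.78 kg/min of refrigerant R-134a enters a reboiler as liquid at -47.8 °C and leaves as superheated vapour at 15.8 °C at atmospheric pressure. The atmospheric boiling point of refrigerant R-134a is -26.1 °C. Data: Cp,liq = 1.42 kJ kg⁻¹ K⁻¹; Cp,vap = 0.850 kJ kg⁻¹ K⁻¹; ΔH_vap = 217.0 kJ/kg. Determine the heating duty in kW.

Q = 297 kW

liquid -47.8→-26.1 °C: 30.814 kJ/kg
vaporisation at -26.1 °C: 217 kJ/kg
vapour -26.1→15.8 °C: 35.615 kJ/kg
Δh = 30.814 + 217 + 35.615 = 283.43 kJ/kg
Q = ṁ·Δh = 62.78 kg/min × 283.43 kJ/kg = 17794 kJ/min
|Q| = 296.56 kW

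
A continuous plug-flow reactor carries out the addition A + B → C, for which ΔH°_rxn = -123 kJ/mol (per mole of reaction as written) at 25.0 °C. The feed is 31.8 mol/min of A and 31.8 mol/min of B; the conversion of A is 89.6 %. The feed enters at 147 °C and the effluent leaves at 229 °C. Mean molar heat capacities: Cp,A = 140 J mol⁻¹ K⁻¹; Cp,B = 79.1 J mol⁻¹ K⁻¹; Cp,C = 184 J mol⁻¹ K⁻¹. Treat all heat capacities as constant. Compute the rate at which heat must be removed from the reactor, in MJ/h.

Q_out = 188 MJ/h

Extent of reaction ξ = 0.896 × 31.8 = 28.493 mol/min
Reaction term: ξ·ΔH°_rxn = 28.493 × -123 = -3504.6 kJ/min
Sensible, feed 147→25 °C: -850.02 kJ/min
Outlet flows (mol/min): A 3.3072, B 3.3072, C 28.493
Sensible, products 25→229 °C: 1217.3 kJ/min
Q = ΔH = -3137.3 kJ/min = -52.288 kW
Heat removed = 188.24 MJ/h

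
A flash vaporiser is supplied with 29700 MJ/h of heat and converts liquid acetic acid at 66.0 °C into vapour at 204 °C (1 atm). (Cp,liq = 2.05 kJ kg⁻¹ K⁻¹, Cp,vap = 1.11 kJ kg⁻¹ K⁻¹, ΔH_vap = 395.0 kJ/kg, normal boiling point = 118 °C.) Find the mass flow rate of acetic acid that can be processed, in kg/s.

ṁ = 13.8 kg/s

Δh = 2.05×(118−66.0) + 395.0 + 1.11×(204−118) = 597.06 kJ/kg
Q = 29700 MJ/h = 8250 kJ/s = 8250 kJ/s
ṁ = Q/Δh = 8250 / 597.06 = 13.818 kg/s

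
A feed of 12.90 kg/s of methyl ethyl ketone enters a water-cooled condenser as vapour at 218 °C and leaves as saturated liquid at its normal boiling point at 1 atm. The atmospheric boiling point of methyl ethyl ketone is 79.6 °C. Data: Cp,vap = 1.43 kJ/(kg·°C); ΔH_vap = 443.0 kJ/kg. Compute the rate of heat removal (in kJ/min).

Q_c = 496000 kJ/min

vapour 218→79.6 °C: -197.91 kJ/kg
condensation at 79.6 °C: -443 kJ/kg
Δh = -197.91 + -443 = -640.91 kJ/kg
Q = ṁ·Δh = 12.90 kg/s × -640.91 kJ/kg = -8267.8 kJ/s
|Q| = 8267.8 kW = 496070 kJ/min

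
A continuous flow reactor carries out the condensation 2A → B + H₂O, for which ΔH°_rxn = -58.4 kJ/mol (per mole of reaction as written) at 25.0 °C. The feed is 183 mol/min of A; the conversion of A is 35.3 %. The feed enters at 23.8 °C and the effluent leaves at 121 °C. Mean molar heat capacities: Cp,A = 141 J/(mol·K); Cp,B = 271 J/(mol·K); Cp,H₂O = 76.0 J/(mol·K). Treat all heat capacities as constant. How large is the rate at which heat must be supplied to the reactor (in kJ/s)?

Q_in = 13.7 kJ/s

Extent of reaction ξ = 0.353 × 183 / 2 = 32.299 mol/min
Reaction term: ξ·ΔH°_rxn = 32.299 × -58.4 = -1886.3 kJ/min
Sensible, feed 23.8→25 °C: 30.964 kJ/min
Outlet flows (mol/min): A 118.4, B 32.299, H₂O 32.299
Sensible, products 25→121 °C: 2678.6 kJ/min
Q = ΔH = 823.31 kJ/min = 13.722 kW
Heat supplied = 13.722 kJ/s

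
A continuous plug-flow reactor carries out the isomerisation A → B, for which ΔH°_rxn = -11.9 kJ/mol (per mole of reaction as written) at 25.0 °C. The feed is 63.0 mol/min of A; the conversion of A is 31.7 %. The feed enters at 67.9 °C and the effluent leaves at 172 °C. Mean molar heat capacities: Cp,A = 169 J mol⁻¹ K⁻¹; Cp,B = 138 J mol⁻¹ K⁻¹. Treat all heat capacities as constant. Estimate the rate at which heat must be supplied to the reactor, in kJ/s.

Extent of reaction ξ = 0.317 × 63.0 = 19.971 mol/min
Reaction term: ξ·ΔH°_rxn = 19.971 × -11.9 = -237.65 kJ/min
Sensible, feed 67.9→25 °C: -456.76 kJ/min
Outlet flows (mol/min): A 43.029, B 19.971
Sensible, products 25→172 °C: 1474.1 kJ/min
Q = ΔH = 779.69 kJ/min = 12.995 kW
Heat supplied = 12.995 kJ/s

Q_in = 13.0 kJ/s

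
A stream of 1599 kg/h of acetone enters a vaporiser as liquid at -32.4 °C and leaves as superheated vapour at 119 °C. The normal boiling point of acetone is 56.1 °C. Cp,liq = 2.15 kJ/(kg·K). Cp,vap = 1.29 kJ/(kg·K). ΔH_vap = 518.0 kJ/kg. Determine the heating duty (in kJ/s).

Q = 351 kJ/s

liquid -32.4→56.1 °C: 190.28 kJ/kg
vaporisation at 56.1 °C: 518 kJ/kg
vapour 56.1→119 °C: 81.141 kJ/kg
Δh = 190.28 + 518 + 81.141 = 789.42 kJ/kg
Q = ṁ·Δh = 1599 kg/h × 789.42 kJ/kg = 1.2623e+06 kJ/h
|Q| = 350.63 kW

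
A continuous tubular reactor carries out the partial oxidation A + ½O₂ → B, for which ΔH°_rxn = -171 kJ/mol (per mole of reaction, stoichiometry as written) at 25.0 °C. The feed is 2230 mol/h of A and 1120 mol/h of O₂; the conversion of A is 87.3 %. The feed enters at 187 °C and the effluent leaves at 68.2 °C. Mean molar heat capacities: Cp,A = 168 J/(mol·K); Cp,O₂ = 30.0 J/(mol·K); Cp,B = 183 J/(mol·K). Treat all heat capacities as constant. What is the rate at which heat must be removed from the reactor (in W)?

Extent of reaction ξ = 0.873 × 2230 = 1946.8 mol/h
Reaction term: ξ·ΔH°_rxn = 1946.8 × -171 = -332900 kJ/h
Sensible, feed 187→25 °C: -66135 kJ/h
Outlet flows (mol/h): A 283.21, O₂ 146.61, B 1946.8
Sensible, products 25→68.2 °C: 17636 kJ/h
Q = ΔH = -381400 kJ/h = -105.94 kW
Heat removed = 105940 W

Q_out = 106000 W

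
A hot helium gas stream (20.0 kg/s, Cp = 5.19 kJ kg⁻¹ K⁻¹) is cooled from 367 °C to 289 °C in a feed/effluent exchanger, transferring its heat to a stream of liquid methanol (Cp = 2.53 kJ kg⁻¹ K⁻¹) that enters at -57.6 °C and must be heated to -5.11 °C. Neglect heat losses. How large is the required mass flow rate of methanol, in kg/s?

ṁ_c = 61.0 kg/s

Heat released by hot stream: Q = 20.0 × 5.19 × (367 − 289) = 8096.4 kJ/s
Energy balance on cold side (adiabatic exchanger): Q = ṁ_c·Cp_c·(T_c,out − T_c,in)
ṁ_c = 8096.4 / [2.53 × (-5.11 − -57.6)] = 60.967 kg/s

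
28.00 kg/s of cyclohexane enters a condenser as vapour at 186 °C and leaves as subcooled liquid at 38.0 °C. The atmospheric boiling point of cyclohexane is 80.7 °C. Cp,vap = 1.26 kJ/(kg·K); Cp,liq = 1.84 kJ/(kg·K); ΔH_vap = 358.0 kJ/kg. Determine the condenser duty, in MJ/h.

vapour 186→80.7 °C: -132.68 kJ/kg
condensation at 80.7 °C: -358 kJ/kg
liquid 80.7→38.0 °C: -78.568 kJ/kg
Δh = -132.68 + -358 + -78.568 = -569.25 kJ/kg
Q = ṁ·Δh = 28.00 kg/s × -569.25 kJ/kg = -15939 kJ/s
|Q| = 15939 kW = 57380 MJ/h

Q_c = 57400 MJ/h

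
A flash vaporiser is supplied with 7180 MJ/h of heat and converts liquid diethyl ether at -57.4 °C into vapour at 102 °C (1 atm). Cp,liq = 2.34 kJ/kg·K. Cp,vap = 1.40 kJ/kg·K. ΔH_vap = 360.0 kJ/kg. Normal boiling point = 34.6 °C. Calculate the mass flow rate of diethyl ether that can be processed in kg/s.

Δh = 2.34×(34.6−-57.4) + 360.0 + 1.40×(102−34.6) = 669.64 kJ/kg
Q = 7180 MJ/h = 1994.4 kJ/s = 1994.4 kJ/s
ṁ = Q/Δh = 1994.4 / 669.64 = 2.9784 kg/s

ṁ = 2.98 kg/s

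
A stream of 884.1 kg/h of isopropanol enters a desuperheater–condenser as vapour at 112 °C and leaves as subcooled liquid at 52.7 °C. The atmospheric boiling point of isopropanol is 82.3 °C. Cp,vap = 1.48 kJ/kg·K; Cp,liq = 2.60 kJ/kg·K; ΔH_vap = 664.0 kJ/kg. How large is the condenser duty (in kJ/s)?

Q_c = 193 kJ/s

vapour 112→82.3 °C: -43.956 kJ/kg
condensation at 82.3 °C: -664 kJ/kg
liquid 82.3→52.7 °C: -76.96 kJ/kg
Δh = -43.956 + -664 + -76.96 = -784.92 kJ/kg
Q = ṁ·Δh = 884.1 kg/h × -784.92 kJ/kg = -693940 kJ/h
|Q| = 192.76 kW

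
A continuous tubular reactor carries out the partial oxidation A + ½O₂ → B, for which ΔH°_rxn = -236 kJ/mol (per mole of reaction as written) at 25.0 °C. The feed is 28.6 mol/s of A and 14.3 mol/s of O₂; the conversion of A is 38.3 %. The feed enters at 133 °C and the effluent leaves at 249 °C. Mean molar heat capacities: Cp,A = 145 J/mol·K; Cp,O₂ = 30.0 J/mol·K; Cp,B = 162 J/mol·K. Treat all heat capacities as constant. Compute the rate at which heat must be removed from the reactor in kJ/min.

Extent of reaction ξ = 0.383 × 28.6 = 10.954 mol/s
Reaction term: ξ·ΔH°_rxn = 10.954 × -236 = -2585.1 kJ/s
Sensible, feed 133→25 °C: -494.21 kJ/s
Outlet flows (mol/s): A 17.646, O₂ 8.8231, B 10.954
Sensible, products 25→249 °C: 1029.9 kJ/s
Q = ΔH = -2049.4 kJ/s = -2049.4 kW
Heat removed = 122960 kJ/min

Q_out = 123000 kJ/min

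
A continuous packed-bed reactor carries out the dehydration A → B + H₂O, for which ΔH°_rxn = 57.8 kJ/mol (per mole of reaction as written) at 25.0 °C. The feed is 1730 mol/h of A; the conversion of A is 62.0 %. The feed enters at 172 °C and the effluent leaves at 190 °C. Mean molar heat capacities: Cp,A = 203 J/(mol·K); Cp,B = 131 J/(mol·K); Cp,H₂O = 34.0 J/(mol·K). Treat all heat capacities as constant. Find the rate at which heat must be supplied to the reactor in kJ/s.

Extent of reaction ξ = 0.620 × 1730 = 1072.6 mol/h
Reaction term: ξ·ΔH°_rxn = 1072.6 × 57.8 = 61996 kJ/h
Sensible, feed 172→25 °C: -51625 kJ/h
Outlet flows (mol/h): A 657.4, B 1072.6, H₂O 1072.6
Sensible, products 25→190 °C: 51221 kJ/h
Q = ΔH = 61592 kJ/h = 17.109 kW
Heat supplied = 17.109 kJ/s

Q_in = 17.1 kJ/s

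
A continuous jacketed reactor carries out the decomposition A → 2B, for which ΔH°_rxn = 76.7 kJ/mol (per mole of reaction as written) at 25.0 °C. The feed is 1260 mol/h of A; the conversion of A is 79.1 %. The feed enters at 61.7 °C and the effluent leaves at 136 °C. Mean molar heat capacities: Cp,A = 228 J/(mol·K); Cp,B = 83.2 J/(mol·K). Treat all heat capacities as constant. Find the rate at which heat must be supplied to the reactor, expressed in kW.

Extent of reaction ξ = 0.791 × 1260 = 996.66 mol/h
Reaction term: ξ·ΔH°_rxn = 996.66 × 76.7 = 76444 kJ/h
Sensible, feed 61.7→25 °C: -10543 kJ/h
Outlet flows (mol/h): A 263.34, B 1993.3
Sensible, products 25→136 °C: 25073 kJ/h
Q = ΔH = 90974 kJ/h = 25.271 kW
Heat supplied = 25.271 kW

Q_in = 25.3 kW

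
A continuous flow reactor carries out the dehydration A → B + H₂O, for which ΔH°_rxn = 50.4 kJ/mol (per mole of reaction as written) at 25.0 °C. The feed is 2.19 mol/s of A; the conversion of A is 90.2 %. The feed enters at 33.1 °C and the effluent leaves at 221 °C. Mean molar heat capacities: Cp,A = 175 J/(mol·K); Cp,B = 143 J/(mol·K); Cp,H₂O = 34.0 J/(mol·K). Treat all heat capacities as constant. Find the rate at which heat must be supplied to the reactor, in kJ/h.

Q_in = 620000 kJ/h

Extent of reaction ξ = 0.902 × 2.19 = 1.9754 mol/s
Reaction term: ξ·ΔH°_rxn = 1.9754 × 50.4 = 99.559 kJ/s
Sensible, feed 33.1→25 °C: -3.1043 kJ/s
Outlet flows (mol/s): A 0.21462, B 1.9754, H₂O 1.9754
Sensible, products 25→221 °C: 75.891 kJ/s
Q = ΔH = 172.35 kJ/s = 172.35 kW
Heat supplied = 620450 kJ/h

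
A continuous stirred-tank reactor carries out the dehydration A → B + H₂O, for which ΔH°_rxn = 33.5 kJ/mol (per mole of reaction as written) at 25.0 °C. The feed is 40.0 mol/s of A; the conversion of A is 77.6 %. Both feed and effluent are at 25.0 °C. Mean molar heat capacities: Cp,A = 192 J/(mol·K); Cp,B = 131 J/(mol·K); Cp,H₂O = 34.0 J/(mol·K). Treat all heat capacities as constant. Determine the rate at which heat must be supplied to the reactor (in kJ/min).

Q_in = 62400 kJ/min

Extent of reaction ξ = 0.776 × 40.0 = 31.04 mol/s
Reaction term: ξ·ΔH°_rxn = 31.04 × 33.5 = 1039.8 kJ/s
Q = ΔH = 1039.8 kJ/s = 1039.8 kW
Heat supplied = 62390 kJ/min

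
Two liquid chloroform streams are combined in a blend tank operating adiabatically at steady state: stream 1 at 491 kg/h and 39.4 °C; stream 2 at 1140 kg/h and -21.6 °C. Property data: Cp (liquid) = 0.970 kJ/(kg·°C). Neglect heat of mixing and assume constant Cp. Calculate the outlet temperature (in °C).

Adiabatic, steady state ⇒ Σ ṁᵢCp,ᵢ(T_out − Tᵢ) = 0
T_out = Σ ṁᵢCp,ᵢTᵢ / Σ ṁᵢCp,ᵢ
      = -5120.2 / 1582.1 = -3.2364 °C

T_out = -3.24 °C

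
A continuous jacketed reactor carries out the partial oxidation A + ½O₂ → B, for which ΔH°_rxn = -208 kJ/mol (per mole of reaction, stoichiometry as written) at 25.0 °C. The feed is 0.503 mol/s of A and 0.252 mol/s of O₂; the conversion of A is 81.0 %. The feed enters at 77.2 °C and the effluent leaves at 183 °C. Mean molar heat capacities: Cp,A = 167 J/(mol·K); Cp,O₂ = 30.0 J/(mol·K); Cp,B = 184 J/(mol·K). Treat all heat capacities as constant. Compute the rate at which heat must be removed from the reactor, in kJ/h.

Q_out = 270000 kJ/h

Extent of reaction ξ = 0.810 × 0.503 = 0.40743 mol/s
Reaction term: ξ·ΔH°_rxn = 0.40743 × -208 = -84.745 kJ/s
Sensible, feed 77.2→25 °C: -4.7795 kJ/s
Outlet flows (mol/s): A 0.09557, O₂ 0.048285, B 0.40743
Sensible, products 25→183 °C: 14.595 kJ/s
Q = ΔH = -74.93 kJ/s = -74.93 kW
Heat removed = 269750 kJ/h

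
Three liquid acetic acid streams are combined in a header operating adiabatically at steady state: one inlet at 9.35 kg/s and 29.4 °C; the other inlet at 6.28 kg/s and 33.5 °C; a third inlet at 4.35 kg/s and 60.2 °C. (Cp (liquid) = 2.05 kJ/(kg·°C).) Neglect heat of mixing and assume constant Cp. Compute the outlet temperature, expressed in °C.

Adiabatic, steady state ⇒ Σ ṁᵢCp,ᵢ(T_out − Tᵢ) = 0
T_out = Σ ṁᵢCp,ᵢTᵢ / Σ ṁᵢCp,ᵢ
      = 1531.6 / 40.959 = 37.394 °C

T_out = 37.4 °C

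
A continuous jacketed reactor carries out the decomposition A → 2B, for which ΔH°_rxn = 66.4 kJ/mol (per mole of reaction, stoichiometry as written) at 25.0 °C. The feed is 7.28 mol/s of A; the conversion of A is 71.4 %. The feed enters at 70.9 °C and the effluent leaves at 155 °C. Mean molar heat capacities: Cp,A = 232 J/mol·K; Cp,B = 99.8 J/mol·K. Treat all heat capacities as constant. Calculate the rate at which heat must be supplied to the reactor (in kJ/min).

Q_in = 27900 kJ/min

Extent of reaction ξ = 0.714 × 7.28 = 5.1979 mol/s
Reaction term: ξ·ΔH°_rxn = 5.1979 × 66.4 = 345.14 kJ/s
Sensible, feed 70.9→25 °C: -77.523 kJ/s
Outlet flows (mol/s): A 2.0821, B 10.396
Sensible, products 25→155 °C: 197.67 kJ/s
Q = ΔH = 465.29 kJ/s = 465.29 kW
Heat supplied = 27917 kJ/min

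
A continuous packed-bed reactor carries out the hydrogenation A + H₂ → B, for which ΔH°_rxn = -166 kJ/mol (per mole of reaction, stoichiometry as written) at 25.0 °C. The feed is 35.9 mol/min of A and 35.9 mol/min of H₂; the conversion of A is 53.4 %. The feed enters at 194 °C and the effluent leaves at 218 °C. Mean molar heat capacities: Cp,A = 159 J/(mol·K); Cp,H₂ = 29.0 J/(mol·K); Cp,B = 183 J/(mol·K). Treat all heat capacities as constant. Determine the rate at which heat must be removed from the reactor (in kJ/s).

Q_out = 50.6 kJ/s

Extent of reaction ξ = 0.534 × 35.9 = 19.171 mol/min
Reaction term: ξ·ΔH°_rxn = 19.171 × -166 = -3182.3 kJ/min
Sensible, feed 194→25 °C: -1140.6 kJ/min
Outlet flows (mol/min): A 16.729, H₂ 16.729, B 19.171
Sensible, products 25→218 °C: 1284.1 kJ/min
Q = ΔH = -3038.8 kJ/min = -50.647 kW
Heat removed = 50.647 kJ/s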